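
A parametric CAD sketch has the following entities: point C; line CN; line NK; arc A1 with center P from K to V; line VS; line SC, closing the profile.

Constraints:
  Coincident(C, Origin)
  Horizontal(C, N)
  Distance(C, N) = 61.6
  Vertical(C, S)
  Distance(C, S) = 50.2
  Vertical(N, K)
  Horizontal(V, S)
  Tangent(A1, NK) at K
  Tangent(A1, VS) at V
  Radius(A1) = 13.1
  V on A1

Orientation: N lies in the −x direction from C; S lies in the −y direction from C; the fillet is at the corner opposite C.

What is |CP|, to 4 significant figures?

61.06

CS is vertical with |CS| = 50.2 and S on the −y side, so S = (0.000, -50.20). The virtual corner opposite C is at (-61.60, -50.20). A1 meets NK tangentially, so PK is at right angles to NK and since A1 is tangent to VS there, PV ⟂ VS, with radius 13.1, so the center P sits 13.1 in from both sides at P = (-48.50, -37.10). Then |CP| = |P − C| = 61.06.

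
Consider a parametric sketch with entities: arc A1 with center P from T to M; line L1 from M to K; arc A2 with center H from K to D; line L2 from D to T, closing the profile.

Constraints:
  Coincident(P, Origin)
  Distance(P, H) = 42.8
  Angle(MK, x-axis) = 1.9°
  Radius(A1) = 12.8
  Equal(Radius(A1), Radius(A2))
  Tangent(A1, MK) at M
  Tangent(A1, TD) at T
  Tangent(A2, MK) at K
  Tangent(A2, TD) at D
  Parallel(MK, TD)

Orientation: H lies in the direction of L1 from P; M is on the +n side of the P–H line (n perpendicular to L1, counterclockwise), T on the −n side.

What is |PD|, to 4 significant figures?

44.67

The slot axis is L1's direction at 1.9°, so u = (cos 1.9°, sin 1.9°) = (0.9995, 0.03316) and n = (−sin 1.9°, cos 1.9°) = (-0.03316, 0.9995). P is at the origin and H lies 42.8 along u from P, so H = 42.8·u = (42.78, 1.419). Tangency of A1 to both parallel lines with radius 12.8 puts M and T at P ± 12.8·n: M = (-0.4244, 12.79), T = (0.4244, -12.79). Equal radii place K and D the same way about H: K = H + 12.8·n = (42.35, 14.21), D = H − 12.8·n = (43.20, -11.37). Then |PD| = |D − P| = 44.67.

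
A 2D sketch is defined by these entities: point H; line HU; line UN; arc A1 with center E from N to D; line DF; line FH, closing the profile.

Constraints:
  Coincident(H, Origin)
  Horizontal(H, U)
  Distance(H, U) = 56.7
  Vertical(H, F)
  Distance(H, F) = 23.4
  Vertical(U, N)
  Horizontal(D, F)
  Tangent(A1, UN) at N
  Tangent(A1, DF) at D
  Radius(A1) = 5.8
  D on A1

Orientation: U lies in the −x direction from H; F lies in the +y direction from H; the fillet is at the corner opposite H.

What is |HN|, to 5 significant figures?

59.369

The virtual corner opposite H is at (-56.700, 23.400). Since A1 is tangent to UN there, EN ⟂ UN and since A1 is tangent to DF there, ED ⟂ DF, with radius 5.8, so the center E sits 5.8 in from both sides at E = (-50.900, 17.600). That places the tangent points at N = (-56.700, 17.600) on UN and D = (-50.900, 23.400) on DF. Then |HN| = |N − H| = 59.369.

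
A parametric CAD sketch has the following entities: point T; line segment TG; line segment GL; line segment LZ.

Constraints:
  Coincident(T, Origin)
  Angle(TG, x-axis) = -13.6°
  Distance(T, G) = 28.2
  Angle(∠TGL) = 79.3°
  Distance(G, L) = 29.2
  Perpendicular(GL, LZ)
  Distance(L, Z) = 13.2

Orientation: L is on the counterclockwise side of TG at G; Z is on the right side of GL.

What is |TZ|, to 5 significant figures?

47.412

T is at the origin; TG runs at -13.6° with length 28.2, so G = 28.2·(cos -13.6°, sin -13.6°) = (27.409, -6.6310). ∠TGL = 79.3°, so GL runs at -13.6° + (180° − 79.3°) = 87.100° from the x-axis; with |GL| = 29.2, L = G + 29.2·(cos 87.100°, sin 87.100°) = (28.887, 22.532). GL ⟂ LZ; with |LZ| = 13.2 on the right of GL, Z = L + 13.2·(0.99872, -0.050593) = (42.070, 21.864). Then |TZ| = |Z − T| = 47.412.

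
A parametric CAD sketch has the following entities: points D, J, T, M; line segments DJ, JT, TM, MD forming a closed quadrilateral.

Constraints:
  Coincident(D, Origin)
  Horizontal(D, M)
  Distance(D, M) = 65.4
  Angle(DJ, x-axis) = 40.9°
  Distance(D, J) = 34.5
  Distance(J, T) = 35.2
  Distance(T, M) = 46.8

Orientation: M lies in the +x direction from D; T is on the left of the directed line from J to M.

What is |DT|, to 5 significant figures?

69.697

Checks: |JT| = 35.20 ✓; |TM| = 46.80 ✓.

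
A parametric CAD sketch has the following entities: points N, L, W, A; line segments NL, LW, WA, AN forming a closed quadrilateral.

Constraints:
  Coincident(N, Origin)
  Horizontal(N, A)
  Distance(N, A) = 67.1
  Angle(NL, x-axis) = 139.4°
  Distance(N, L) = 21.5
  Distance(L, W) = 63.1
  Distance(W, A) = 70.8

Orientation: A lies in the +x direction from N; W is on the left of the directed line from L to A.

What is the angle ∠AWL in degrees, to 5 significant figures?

78.123°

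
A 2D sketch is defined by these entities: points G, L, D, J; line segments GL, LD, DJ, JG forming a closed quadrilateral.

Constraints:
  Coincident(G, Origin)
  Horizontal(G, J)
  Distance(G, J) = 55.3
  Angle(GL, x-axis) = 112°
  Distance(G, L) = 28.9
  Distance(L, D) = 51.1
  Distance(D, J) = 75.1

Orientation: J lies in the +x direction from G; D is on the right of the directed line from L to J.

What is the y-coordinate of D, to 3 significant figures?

-24.1

G is at the origin; GJ is horizontal with |GJ| = 55.3 and J in +x, so J = (55.3, 0). GL runs at 112.0° with |GL| = 28.9, so L = (-10.8, 26.8). D is determined by |LD| = 51.1 and |DJ| = 75.1 together: it lies at the intersection of circle(L, 51.1) and circle(J, 75.1). With |LJ| = 71.3, the foot of the radical line on LJ is 14.4 from L and the perpendicular offset is √(51.1² − 14.4²) = 49.0. Taking the right-of-LJ solution: D = (-15.8, -24.1).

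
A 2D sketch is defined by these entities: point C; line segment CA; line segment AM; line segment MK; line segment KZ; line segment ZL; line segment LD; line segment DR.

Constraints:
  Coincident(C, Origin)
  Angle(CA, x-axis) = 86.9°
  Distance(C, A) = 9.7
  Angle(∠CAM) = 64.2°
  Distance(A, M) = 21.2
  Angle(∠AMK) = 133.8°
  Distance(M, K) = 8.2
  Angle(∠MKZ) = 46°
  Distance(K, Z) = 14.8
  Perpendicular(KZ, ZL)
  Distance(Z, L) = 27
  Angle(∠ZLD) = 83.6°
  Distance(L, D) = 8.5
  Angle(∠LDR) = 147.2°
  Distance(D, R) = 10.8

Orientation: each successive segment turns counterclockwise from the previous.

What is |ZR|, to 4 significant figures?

25.54

∠ZLD = 83.6° gives LD at -150.7° from the x-axis; with |LD| = 8.5, D = (-26.27, 20.33). ∠LDR = 147.2° gives DR at -117.9° from the x-axis; with |DR| = 10.8, R = (-31.32, 10.78). Then |ZR| = |R − Z| = 25.54.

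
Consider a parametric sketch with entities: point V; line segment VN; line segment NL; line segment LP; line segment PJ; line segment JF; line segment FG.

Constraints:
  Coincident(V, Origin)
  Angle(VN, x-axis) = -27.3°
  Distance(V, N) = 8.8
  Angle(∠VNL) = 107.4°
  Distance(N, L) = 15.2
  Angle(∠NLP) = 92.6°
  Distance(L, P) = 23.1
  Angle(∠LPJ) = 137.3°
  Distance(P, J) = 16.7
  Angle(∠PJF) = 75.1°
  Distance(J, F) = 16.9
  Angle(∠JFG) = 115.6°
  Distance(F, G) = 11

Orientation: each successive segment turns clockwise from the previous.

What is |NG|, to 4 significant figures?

12.48

V is at the origin; VN runs at -27.3° with length 8.8, so N = (7.820, -4.036). ∠VNL = 107.4° gives NL at -99.90° from the x-axis; with |NL| = 15.2, L = (5.207, -19.01). ∠NLP = 92.6° gives LP at 172.7° from the x-axis; with |LP| = 23.1, P = (-17.71, -16.07). ∠LPJ = 137.3° gives PJ at 130.0° from the x-axis; with |PJ| = 16.7, J = (-28.44, -3.282). ∠PJF = 75.1° gives JF at 25.10° from the x-axis; with |JF| = 16.9, F = (-13.14, 3.887). ∠JFG = 115.6° gives FG at -39.30° from the x-axis; with |FG| = 11.0, G = (-4.624, -3.080). Then |NG| = |G − N| = 12.48.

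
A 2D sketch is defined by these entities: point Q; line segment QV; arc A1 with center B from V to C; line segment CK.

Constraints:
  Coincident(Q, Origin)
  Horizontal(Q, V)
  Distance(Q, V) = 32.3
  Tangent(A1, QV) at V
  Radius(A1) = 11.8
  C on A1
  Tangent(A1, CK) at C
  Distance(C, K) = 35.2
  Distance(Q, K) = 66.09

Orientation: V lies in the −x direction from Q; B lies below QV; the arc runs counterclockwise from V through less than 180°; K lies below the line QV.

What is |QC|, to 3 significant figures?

45.3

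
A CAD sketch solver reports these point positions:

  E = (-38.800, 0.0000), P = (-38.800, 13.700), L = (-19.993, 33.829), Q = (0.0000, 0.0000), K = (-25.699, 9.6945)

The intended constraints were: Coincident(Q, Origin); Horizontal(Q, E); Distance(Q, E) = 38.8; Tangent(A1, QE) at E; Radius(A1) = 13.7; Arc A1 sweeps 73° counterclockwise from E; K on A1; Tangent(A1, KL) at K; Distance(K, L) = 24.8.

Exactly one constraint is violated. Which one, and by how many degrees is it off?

Tangent(A1, KL) at K — off by 3.70°.

Q = (0.00, 0.00) ✓; Q.y = 0.00, E.y = 0.00 ✓; |QE| = 38.80 ✓; ∠(PE, EQ) = 90.00° ✓; |PE| = 13.70 ✓; bearing(P→K) − bearing(P→E) = 73.00° ✓; |PK| = 13.70 ✓; ∠(PK, KL) = 86.30° ✗; |KL| = 24.80 ✓.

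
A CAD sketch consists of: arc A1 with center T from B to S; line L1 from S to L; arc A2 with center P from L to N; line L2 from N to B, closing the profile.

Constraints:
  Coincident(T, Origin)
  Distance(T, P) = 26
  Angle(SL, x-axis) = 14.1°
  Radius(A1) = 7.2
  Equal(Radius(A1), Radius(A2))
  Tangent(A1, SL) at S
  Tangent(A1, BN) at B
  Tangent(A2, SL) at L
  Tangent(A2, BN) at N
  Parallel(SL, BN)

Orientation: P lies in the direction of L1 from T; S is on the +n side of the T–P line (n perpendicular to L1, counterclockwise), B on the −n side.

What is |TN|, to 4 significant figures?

26.98

Tangency of A1 to both parallel lines with radius 7.2 puts S and B at T ± 7.2·n: S = (-1.754, 6.983), B = (1.754, -6.983). Equal radii place L and N the same way about P: L = P + 7.2·n = (23.46, 13.32), N = P − 7.2·n = (26.97, -0.6491). Then |TN| = |N − T| = 26.98.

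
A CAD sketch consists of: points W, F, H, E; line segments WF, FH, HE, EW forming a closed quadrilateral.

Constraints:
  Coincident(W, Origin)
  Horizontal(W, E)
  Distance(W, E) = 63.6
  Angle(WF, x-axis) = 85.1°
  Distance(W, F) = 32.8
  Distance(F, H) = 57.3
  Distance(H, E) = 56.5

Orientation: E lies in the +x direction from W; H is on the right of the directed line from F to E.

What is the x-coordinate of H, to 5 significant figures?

12.365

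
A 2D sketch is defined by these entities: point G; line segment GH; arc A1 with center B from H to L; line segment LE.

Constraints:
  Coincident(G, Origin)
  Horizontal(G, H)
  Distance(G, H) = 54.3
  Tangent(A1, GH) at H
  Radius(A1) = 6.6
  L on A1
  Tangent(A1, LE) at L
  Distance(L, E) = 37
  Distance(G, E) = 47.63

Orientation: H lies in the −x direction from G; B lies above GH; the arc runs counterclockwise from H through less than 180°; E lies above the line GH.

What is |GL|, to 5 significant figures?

48.604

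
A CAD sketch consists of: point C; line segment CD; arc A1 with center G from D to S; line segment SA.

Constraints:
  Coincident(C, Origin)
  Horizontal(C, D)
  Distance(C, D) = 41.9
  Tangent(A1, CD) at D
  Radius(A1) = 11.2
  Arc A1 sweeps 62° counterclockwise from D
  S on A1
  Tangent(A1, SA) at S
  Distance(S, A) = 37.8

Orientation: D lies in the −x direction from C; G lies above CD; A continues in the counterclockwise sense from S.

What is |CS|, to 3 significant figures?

32.6

C is at the origin; C and D share the same y with |CD| = 41.9 and D on the −x side, so D = (-41.9, 0.00). The tangent condition forces GD to be normal to CD, so G = D + (0, 11.2) = (-41.9, 11.2). On A1, D sits at bearing -90° from G; a 62° counterclockwise sweep puts S at bearing -28°, so S = G + 11.2·(cos -28°, sin -28°) = (-32.0, 5.94). Then |CS| = |S − C| = 32.6.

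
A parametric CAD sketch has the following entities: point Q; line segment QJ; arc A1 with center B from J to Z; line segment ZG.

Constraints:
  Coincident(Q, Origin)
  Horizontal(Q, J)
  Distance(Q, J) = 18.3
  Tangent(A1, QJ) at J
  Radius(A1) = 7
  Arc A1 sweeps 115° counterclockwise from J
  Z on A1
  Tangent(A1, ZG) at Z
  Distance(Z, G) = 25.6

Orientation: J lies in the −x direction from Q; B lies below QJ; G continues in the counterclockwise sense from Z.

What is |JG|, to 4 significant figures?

33.46

Q is at the origin; Q and J share the same y with |QJ| = 18.3 and J on the −x side, so J = (-18.30, 0.000). A1 meets QJ tangentially, so BJ is at right angles to QJ, so B = J + (0, -7) = (-18.30, -7.000). On A1, J sits at bearing 90° from B; a 115° counterclockwise sweep puts Z at bearing 205°, so Z = B + 7.0·(cos 205°, sin 205°) = (-24.64, -9.958). A1 meets ZG tangentially, so BZ is at right angles to ZG, so ZG runs along (−sin 205°, cos 205°); with |ZG| = 25.6, G = (-13.83, -33.16). Then |JG| = |G − J| = 33.46.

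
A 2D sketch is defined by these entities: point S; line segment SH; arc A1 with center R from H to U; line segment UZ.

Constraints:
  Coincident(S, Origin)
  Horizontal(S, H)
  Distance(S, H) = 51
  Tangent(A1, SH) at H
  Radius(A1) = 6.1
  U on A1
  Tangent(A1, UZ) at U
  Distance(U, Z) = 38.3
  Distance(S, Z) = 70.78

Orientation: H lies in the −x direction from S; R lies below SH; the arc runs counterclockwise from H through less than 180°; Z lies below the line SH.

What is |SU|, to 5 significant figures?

57.453

S is at the origin; SH is horizontal with |SH| = 51.0 and H on the −x side, so H = (-51.000, 0.0000). Tangency of A1 to SH means the radius RH is perpendicular to SH, so R = H + (0, -6.1) = (-51.000, -6.1000). Since RU ⟂ UZ (tangency), |RZ| = √(6.1² + 38.3²) = 38.783 regardless of where U sits on A1. So Z lies on both circle(S, 70.78) and circle(R, 38.783); the below-SH intersection is Z = (-54.890, -44.687). U is the foot of the tangent from Z: U = (-57.090, -6.4505).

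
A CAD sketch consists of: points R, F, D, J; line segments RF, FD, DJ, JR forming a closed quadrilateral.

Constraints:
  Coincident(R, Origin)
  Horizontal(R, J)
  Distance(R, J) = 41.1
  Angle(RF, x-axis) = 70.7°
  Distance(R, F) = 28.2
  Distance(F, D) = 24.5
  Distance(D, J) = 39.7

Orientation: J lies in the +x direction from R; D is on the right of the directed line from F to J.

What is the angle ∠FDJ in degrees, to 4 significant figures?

76.38°

R is at the origin; R and J share the same y with |RJ| = 41.1 and J in +x, so J = (41.1, 0). RF runs at 70.7° with |RF| = 28.2, so F = (9.321, 26.62). D is determined by |FD| = 24.5 and |DJ| = 39.7 together: it lies at the intersection of circle(F, 24.5) and circle(J, 39.7). With |FJ| = 41.45, the foot of the radical line on FJ is 8.956 from F and the perpendicular offset is √(24.5² − 8.956²) = 22.80. Taking the right-of-FJ solution: D = (1.544, 3.382).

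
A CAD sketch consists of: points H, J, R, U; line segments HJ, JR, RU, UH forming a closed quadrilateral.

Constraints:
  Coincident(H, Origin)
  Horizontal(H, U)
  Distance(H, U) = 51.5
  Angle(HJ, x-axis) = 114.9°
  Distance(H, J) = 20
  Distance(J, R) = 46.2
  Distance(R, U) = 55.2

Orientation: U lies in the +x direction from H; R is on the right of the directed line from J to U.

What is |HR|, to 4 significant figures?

26.78

Checks: |JR| = 46.20 ✓; |RU| = 55.20 ✓.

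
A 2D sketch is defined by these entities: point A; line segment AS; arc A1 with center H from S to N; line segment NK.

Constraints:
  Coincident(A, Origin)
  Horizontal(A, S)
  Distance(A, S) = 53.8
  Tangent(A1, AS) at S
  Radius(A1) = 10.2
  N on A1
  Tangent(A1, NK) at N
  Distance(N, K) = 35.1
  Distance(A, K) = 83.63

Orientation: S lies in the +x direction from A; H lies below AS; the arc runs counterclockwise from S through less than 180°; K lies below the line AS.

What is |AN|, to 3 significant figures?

50.1

A is at the origin; A and S share the same y with |AS| = 53.8 and S on the +x side, so S = (53.8, 0.00). Tangency of A1 to AS means the radius HS is perpendicular to AS, so H = S + (0, -10.2) = (53.8, -10.2). Since HN ⟂ NK (tangency), |HK| = √(10.2² + 35.1²) = 36.6 regardless of where N sits on A1. So K lies on both circle(A, 83.63) and circle(H, 36.6); the below-AS intersection is K = (72.6, -41.6). N is the foot of the tangent from K: N = (46.9, -17.7).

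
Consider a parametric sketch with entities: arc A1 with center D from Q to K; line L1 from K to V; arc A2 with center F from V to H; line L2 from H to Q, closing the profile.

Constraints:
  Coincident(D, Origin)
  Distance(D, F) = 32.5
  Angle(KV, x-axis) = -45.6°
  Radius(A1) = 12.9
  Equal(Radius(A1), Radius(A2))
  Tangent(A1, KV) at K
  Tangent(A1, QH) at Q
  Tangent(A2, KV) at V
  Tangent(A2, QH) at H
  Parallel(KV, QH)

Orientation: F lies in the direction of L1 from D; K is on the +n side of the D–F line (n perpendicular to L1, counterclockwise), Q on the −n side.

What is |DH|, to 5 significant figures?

34.967

The slot axis is L1's direction at -45.6°, so u = (cos -45.6°, sin -45.6°) = (0.69966, -0.71447) and n = (−sin -45.6°, cos -45.6°) = (0.71447, 0.69966). D is at the origin and F lies 32.5 along u from D, so F = 32.5·u = (22.739, -23.220). Tangency of A1 to both parallel lines with radius 12.9 puts K and Q at D ± 12.9·n: K = (9.2167, 9.0257), Q = (-9.2167, -9.0257). Equal radii place V and H the same way about F: V = F + 12.9·n = (31.956, -14.195), H = F − 12.9·n = (13.522, -32.246). Then |DH| = |H − D| = 34.967.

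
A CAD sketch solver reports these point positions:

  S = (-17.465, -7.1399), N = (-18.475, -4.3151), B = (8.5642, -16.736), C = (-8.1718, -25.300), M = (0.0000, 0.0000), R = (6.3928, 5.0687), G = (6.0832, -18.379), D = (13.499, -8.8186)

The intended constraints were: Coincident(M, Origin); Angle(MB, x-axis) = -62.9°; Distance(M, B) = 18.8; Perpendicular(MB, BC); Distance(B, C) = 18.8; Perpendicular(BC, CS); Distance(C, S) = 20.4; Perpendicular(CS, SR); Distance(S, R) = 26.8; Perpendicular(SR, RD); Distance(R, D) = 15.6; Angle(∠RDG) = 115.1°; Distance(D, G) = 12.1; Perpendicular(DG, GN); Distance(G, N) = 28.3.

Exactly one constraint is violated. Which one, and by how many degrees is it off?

Perpendicular(DG, GN) — off by 8.00°.

M = (0.00, 0.00) ✓; MB at -62.90° ✓; |MB| = 18.80 ✓; ∠(MB, BC) = 90.00° ✓; |BC| = 18.80 ✓; ∠(BC, CS) = 90.00° ✓; |CS| = 20.40 ✓; ∠(CS, SR) = 90.00° ✓; |SR| = 26.80 ✓; ∠(SR, RD) = 90.00° ✓; |RD| = 15.60 ✓; ∠RDG = 115.1° ✓; |DG| = 12.10 ✓; ∠(DG, GN) = 82.00° ✗; |GN| = 28.30 ✓.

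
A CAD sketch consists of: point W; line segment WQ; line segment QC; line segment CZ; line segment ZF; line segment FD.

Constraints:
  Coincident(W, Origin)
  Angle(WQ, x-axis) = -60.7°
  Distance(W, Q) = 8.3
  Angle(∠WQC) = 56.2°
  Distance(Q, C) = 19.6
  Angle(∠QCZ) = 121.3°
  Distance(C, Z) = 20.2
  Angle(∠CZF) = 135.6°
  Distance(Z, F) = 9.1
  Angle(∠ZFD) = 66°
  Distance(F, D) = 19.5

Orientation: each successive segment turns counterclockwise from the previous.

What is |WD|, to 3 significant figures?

10.8

∠CZF = 135.6° gives ZF at 166° from the x-axis; with |ZF| = 9.1, F = (-6.55, 29.6). ∠ZFD = 66.0° gives FD at -79.8° from the x-axis; with |FD| = 19.5, D = (-3.10, 10.4). Then |WD| = |D − W| = 10.8.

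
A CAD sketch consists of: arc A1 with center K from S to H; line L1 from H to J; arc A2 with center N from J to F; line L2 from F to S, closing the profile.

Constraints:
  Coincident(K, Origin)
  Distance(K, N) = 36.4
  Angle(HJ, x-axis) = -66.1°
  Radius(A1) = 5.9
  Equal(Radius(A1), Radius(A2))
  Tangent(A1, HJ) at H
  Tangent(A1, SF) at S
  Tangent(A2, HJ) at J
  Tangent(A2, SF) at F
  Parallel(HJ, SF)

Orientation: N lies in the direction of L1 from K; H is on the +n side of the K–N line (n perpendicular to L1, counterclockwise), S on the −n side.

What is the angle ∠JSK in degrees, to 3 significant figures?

72.0°

The slot axis is L1's direction at -66.1°, so u = (cos -66.1°, sin -66.1°) = (0.405, -0.914) and n = (−sin -66.1°, cos -66.1°) = (0.914, 0.405). K is at the origin and N lies 36.4 along u from K, so N = 36.4·u = (14.7, -33.3). Tangency of A1 to both parallel lines with radius 5.9 puts H and S at K ± 5.9·n: H = (5.39, 2.39), S = (-5.39, -2.39). Equal radii place J and F the same way about N: J = N + 5.9·n = (20.1, -30.9), F = N − 5.9·n = (9.35, -35.7). Then cos ∠JSK = SJ·SK / (|SJ||SK|), giving 72.0°.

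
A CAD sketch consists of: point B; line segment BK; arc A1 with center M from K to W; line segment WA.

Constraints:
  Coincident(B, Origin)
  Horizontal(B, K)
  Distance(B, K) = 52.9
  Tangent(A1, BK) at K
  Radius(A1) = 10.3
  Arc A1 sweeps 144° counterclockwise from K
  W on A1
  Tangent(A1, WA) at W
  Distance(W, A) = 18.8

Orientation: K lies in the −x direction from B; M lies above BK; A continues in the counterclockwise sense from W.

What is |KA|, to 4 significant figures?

31.06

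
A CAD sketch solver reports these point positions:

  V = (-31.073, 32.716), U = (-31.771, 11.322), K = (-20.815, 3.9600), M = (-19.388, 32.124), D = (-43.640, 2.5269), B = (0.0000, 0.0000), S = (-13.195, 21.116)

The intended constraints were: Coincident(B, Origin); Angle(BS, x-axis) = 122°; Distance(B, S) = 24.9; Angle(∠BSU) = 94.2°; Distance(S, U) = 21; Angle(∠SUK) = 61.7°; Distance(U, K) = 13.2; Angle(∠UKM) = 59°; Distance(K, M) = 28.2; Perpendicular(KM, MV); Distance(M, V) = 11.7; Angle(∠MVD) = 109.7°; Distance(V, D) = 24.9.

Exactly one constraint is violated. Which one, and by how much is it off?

Distance(V, D) = 24.9 — off by 7.80.

B = (0.00, 0.00) ✓; BS at 122.0° ✓; |BS| = 24.90 ✓; ∠BSU = 94.20° ✓; |SU| = 21.00 ✓; ∠SUK = 61.70° ✓; |UK| = 13.20 ✓; ∠UKM = 59.00° ✓; |KM| = 28.20 ✓; ∠(KM, MV) = 90.00° ✓; |MV| = 11.70 ✓; ∠MVD = 109.7° ✓; |VD| = 32.70 ✗.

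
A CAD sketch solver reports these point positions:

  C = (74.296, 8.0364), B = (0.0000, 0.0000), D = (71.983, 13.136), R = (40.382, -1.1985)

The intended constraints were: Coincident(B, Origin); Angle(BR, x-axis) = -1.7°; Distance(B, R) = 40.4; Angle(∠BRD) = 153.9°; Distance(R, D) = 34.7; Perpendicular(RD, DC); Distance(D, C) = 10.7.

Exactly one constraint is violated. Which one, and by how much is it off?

Distance(D, C) = 10.7 — off by 5.10.

B = (0.00, 0.00) ✓; BR at -1.700° ✓; |BR| = 40.40 ✓; ∠BRD = 153.9° ✓; |RD| = 34.70 ✓; ∠(RD, DC) = 90.00° ✓; |DC| = 5.600 ✗.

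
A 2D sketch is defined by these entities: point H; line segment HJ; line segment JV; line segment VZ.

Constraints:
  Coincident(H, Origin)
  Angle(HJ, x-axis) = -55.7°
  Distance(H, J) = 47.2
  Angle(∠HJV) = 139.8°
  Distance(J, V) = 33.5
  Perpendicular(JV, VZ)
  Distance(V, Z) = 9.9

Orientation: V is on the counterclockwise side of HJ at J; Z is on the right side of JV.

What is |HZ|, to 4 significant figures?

80.42

∠HJV = 139.8°, so JV runs at -55.7° + (180° − 139.8°) = -15.50° from the x-axis; with |JV| = 33.5, V = J + 33.5·(cos -15.50°, sin -15.50°) = (58.88, -47.94). The perpendicularity gives VZ at right angles to JV; with |VZ| = 9.9 on the right of JV, Z = V + 9.9·(-0.2672, -0.9636) = (56.23, -57.48). Then |HZ| = |Z − H| = 80.42.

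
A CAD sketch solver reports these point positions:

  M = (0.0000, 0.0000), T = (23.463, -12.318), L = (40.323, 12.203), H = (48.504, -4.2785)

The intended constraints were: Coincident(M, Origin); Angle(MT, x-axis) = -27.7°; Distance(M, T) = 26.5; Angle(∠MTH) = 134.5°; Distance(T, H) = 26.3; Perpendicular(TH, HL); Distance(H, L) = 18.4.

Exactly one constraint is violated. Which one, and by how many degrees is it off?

Perpendicular(TH, HL) — off by 8.60°.

M = (0.00, 0.00) ✓; MT at -27.70° ✓; |MT| = 26.50 ✓; ∠MTH = 134.5° ✓; |TH| = 26.30 ✓; ∠(TH, HL) = 98.60° ✗; |HL| = 18.40 ✓.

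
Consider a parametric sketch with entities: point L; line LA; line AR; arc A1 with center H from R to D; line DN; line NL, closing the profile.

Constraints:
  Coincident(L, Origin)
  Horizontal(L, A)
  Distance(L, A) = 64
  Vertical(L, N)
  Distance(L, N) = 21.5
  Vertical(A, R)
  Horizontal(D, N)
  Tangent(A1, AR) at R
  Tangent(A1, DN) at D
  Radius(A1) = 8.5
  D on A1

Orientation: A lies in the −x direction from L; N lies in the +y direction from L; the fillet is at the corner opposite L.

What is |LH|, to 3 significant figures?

57.0

LN is vertical with |LN| = 21.5 and N on the +y side, so N = (0.00, 21.5). The virtual corner opposite L is at (-64.0, 21.5). Tangency of A1 to AR means the radius HR is perpendicular to AR and since A1 is tangent to DN there, HD ⟂ DN, with radius 8.5, so the center H sits 8.5 in from both sides at H = (-55.5, 13.0). Then |LH| = |H − L| = 57.0.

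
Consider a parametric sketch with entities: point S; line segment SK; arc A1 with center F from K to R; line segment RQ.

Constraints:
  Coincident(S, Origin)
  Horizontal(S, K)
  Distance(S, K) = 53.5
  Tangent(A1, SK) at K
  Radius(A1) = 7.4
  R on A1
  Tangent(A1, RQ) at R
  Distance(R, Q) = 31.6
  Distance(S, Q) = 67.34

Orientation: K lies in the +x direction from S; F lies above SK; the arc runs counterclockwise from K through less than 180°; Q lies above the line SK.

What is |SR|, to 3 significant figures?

61.4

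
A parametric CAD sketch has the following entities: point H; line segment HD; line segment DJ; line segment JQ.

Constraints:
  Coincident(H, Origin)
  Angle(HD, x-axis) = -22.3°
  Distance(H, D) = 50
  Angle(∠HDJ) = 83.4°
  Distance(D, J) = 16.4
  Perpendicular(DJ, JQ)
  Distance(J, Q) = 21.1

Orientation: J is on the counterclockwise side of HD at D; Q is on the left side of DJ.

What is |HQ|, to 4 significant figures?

30.49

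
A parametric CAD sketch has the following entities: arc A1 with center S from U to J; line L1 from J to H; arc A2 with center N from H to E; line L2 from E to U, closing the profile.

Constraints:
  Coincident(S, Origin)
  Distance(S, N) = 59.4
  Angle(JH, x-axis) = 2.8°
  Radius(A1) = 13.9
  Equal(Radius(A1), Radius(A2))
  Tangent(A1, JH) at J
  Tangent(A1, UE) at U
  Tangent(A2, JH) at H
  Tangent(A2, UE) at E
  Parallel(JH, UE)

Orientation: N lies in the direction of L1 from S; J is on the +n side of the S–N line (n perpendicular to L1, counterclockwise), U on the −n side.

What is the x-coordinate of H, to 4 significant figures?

58.65

The slot axis is L1's direction at 2.8°, so u = (cos 2.8°, sin 2.8°) = (0.9988, 0.04885) and n = (−sin 2.8°, cos 2.8°) = (-0.04885, 0.9988). S is at the origin and N lies 59.4 along u from S, so N = 59.4·u = (59.33, 2.902). Tangency of A1 to both parallel lines with radius 13.9 puts J and U at S ± 13.9·n: J = (-0.6790, 13.88), U = (0.6790, -13.88). Equal radii place H and E the same way about N: H = N + 13.9·n = (58.65, 16.79), E = N − 13.9·n = (60.01, -10.98). So H.x = 58.65.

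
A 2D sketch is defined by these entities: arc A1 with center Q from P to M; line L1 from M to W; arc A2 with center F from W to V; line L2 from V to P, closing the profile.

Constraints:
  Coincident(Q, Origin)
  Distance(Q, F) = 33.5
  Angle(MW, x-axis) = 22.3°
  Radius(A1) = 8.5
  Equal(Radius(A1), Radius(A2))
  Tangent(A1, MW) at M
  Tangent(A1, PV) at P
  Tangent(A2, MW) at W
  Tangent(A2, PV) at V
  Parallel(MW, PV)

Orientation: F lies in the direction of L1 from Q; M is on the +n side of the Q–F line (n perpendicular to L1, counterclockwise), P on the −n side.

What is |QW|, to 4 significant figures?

34.56

The slot axis is L1's direction at 22.3°, so u = (cos 22.3°, sin 22.3°) = (0.9252, 0.3795) and n = (−sin 22.3°, cos 22.3°) = (-0.3795, 0.9252). Q is at the origin and F lies 33.5 along u from Q, so F = 33.5·u = (30.99, 12.71). Tangency of A1 to both parallel lines with radius 8.5 puts M and P at Q ± 8.5·n: M = (-3.225, 7.864), P = (3.225, -7.864). Equal radii place W and V the same way about F: W = F + 8.5·n = (27.77, 20.58), V = F − 8.5·n = (34.22, 4.847). Then |QW| = |W − Q| = 34.56.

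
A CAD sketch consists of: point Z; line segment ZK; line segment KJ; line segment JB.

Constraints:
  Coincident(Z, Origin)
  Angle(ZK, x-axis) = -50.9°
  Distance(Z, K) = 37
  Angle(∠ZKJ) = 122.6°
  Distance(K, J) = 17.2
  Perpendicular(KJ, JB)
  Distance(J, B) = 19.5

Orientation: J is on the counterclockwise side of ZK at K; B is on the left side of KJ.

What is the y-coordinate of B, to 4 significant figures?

-7.392

∠ZKJ = 122.6°, so KJ runs at -50.9° + (180° − 122.6°) = 6.500° from the x-axis; with |KJ| = 17.2, J = K + 17.2·(cos 6.500°, sin 6.500°) = (40.42, -26.77). The perpendicularity gives JB at right angles to KJ; with |JB| = 19.5 on the left of KJ, B = J + 19.5·(-0.1132, 0.9936) = (38.22, -7.392). So B.y = -7.392.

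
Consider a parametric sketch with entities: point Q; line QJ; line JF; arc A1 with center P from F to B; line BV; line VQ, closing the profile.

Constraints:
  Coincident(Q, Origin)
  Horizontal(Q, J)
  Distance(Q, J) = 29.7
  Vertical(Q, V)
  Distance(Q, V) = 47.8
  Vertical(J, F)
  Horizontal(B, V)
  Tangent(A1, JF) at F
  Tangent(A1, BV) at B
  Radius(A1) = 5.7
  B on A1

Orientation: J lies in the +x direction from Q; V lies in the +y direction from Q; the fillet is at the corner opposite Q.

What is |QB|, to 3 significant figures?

53.5

Q is at the origin; Q and J share the same y with |QJ| = 29.7 and J on the +x side, so J = (29.7, 0.00). Q and V share the same x with |QV| = 47.8 and V on the +y side, so V = (0.00, 47.8). The virtual corner opposite Q is at (29.7, 47.8). Since A1 is tangent to JF there, PF ⟂ JF and A1 meets BV tangentially, so PB is at right angles to BV, with radius 5.7, so the center P sits 5.7 in from both sides at P = (24.0, 42.1). That places the tangent points at F = (29.7, 42.1) on JF and B = (24.0, 47.8) on BV. Then |QB| = |B − Q| = 53.5.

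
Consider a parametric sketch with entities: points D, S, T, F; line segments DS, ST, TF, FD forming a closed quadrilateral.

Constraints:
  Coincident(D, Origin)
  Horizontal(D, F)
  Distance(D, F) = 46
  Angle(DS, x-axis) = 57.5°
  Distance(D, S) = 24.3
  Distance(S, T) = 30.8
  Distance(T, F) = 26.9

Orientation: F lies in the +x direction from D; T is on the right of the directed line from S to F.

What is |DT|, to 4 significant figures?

22.77

D is at the origin; D and F share the same y with |DF| = 46.0 and F in +x, so F = (46.0, 0). DS runs at 57.5° with |DS| = 24.3, so S = (13.06, 20.49). T is determined by |ST| = 30.8 and |TF| = 26.9 together: it lies at the intersection of circle(S, 30.8) and circle(F, 26.9). With |SF| = 38.80, the foot of the radical line on SF is 22.30 from S and the perpendicular offset is √(30.8² − 22.30²) = 21.25. Taking the right-of-SF solution: T = (20.77, -9.325).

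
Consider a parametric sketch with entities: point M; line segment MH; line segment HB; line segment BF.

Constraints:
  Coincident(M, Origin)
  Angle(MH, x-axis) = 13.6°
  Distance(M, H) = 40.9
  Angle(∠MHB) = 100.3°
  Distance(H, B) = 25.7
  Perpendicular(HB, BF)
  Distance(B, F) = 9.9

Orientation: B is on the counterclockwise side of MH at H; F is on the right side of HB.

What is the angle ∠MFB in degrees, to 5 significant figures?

33.361°

∠MHB = 100.3°, so HB runs at 13.6° + (180° − 100.3°) = 93.300° from the x-axis; with |HB| = 25.7, B = H + 25.7·(cos 93.300°, sin 93.300°) = (38.274, 35.275). HB is perpendicular to BF; with |BF| = 9.9 on the right of HB, F = B + 9.9·(0.99834, 0.057564) = (48.157, 35.845). Then cos ∠MFB = FM·FB / (|FM||FB|), giving 33.361°.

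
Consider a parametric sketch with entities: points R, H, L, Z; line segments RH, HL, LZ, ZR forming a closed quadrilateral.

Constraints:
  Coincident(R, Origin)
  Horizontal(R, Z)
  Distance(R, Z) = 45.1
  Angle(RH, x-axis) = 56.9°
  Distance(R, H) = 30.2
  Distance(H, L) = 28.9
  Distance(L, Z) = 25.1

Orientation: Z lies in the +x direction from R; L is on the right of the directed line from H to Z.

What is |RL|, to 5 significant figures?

20.503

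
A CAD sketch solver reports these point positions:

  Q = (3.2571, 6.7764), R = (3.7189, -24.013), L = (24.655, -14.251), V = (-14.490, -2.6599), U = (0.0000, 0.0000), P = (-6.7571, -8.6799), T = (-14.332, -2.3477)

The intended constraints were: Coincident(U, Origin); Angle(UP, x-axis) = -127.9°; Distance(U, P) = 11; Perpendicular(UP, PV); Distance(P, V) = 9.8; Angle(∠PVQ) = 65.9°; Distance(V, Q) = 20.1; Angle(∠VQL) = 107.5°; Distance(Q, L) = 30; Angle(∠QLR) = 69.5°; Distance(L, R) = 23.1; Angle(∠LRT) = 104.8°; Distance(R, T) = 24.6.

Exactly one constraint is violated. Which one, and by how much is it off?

Distance(R, T) = 24.6 — off by 3.60.

U = (0.00, 0.00) ✓; UP at -127.9° ✓; |UP| = 11.00 ✓; ∠(UP, PV) = 90.00° ✓; |PV| = 9.800 ✓; ∠PVQ = 65.90° ✓; |VQ| = 20.10 ✓; ∠VQL = 107.5° ✓; |QL| = 30.00 ✓; ∠QLR = 69.50° ✓; |LR| = 23.10 ✓; ∠LRT = 104.8° ✓; |RT| = 28.20 ✗.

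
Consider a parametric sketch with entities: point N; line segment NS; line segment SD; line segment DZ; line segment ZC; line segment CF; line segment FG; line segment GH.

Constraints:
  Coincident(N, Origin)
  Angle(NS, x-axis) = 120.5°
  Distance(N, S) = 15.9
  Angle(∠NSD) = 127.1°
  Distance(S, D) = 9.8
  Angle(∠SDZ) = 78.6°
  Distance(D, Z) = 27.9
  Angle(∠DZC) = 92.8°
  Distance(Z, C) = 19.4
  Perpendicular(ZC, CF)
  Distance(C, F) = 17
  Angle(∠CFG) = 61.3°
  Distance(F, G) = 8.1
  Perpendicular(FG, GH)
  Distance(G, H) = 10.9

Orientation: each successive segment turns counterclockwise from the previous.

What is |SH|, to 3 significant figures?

24.6

N is at the origin; NS runs at 120.5° with length 15.9, so S = (-8.07, 13.7). ∠NSD = 127.1° gives SD at 173° from the x-axis; with |SD| = 9.8, D = (-17.8, 14.8). ∠SDZ = 78.6° gives DZ at -85.2° from the x-axis; with |DZ| = 27.9, Z = (-15.5, -13.0). ∠DZC = 92.8° gives ZC at 2.00° from the x-axis; with |ZC| = 19.4, C = (3.92, -12.3). The perpendicularity gives CF at right angles to ZC, so CF runs at 92.0°; with |CF| = 17.0, F = (3.32, 4.69). ∠CFG = 61.3° gives FG at -149° from the x-axis; with |FG| = 8.1, G = (-3.64, 0.555). FG ⟂ GH, so GH runs at -59.3°; with |GH| = 10.9, H = (1.92, -8.82). Then |SH| = |H − S| = 24.6.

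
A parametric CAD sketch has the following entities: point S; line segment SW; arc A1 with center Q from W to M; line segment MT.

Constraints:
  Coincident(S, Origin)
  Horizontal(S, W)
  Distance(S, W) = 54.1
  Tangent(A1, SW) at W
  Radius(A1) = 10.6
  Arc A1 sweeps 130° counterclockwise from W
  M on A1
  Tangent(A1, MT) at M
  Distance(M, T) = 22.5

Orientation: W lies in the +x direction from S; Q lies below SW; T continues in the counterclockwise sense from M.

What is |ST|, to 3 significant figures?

69.7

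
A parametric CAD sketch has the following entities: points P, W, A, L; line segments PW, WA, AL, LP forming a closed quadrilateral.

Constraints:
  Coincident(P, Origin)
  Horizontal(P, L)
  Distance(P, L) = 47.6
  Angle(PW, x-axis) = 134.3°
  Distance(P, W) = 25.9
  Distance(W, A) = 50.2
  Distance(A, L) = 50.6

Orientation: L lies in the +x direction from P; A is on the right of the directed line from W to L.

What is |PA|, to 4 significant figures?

26.71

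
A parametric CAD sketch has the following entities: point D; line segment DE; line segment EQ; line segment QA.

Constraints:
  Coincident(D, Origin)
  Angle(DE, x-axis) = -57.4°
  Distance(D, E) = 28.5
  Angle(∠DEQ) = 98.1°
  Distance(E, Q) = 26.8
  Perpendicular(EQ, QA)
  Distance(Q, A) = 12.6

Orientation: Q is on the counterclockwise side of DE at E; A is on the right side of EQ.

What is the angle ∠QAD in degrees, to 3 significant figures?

37.1°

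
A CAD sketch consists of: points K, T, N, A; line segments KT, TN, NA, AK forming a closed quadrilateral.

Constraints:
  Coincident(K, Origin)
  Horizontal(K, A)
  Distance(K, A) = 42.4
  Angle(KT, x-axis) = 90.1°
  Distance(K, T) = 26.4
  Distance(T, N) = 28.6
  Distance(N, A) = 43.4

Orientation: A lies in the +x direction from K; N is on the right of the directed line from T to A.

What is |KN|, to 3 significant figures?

2.38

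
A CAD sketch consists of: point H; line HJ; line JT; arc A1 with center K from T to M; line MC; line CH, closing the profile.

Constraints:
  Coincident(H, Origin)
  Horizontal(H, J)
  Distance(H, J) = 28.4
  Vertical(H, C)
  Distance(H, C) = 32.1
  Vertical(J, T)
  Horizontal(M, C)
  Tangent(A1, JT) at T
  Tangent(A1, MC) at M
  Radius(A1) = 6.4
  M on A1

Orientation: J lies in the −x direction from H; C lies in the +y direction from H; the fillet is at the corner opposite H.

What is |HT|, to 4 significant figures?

38.30

H is at the origin; HJ is horizontal with |HJ| = 28.4 and J on the −x side, so J = (-28.40, 0.000). H and C share the same x with |HC| = 32.1 and C on the +y side, so C = (0.000, 32.10). The virtual corner opposite H is at (-28.40, 32.10). The tangent condition forces KT to be normal to JT and since A1 is tangent to MC there, KM ⟂ MC, with radius 6.4, so the center K sits 6.4 in from both sides at K = (-22.00, 25.70). That places the tangent points at T = (-28.40, 25.70) on JT and M = (-22.00, 32.10) on MC. Then |HT| = |T − H| = 38.30.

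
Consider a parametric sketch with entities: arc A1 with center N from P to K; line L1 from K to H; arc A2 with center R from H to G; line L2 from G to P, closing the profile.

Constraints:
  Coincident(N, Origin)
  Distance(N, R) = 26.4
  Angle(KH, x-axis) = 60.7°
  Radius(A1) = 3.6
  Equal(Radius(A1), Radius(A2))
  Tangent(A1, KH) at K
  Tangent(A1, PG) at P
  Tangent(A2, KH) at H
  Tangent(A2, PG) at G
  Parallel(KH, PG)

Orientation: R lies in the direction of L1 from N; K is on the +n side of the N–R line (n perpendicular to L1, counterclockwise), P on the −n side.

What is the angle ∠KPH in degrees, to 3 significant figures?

74.7°

The slot axis is L1's direction at 60.7°, so u = (cos 60.7°, sin 60.7°) = (0.489, 0.872) and n = (−sin 60.7°, cos 60.7°) = (-0.872, 0.489). N is at the origin and R lies 26.4 along u from N, so R = 26.4·u = (12.9, 23.0). Tangency of A1 to both parallel lines with radius 3.6 puts K and P at N ± 3.6·n: K = (-3.14, 1.76), P = (3.14, -1.76). Equal radii place H and G the same way about R: H = R + 3.6·n = (9.78, 24.8), G = R − 3.6·n = (16.1, 21.3). Then cos ∠KPH = PK·PH / (|PK||PH|), giving 74.7°.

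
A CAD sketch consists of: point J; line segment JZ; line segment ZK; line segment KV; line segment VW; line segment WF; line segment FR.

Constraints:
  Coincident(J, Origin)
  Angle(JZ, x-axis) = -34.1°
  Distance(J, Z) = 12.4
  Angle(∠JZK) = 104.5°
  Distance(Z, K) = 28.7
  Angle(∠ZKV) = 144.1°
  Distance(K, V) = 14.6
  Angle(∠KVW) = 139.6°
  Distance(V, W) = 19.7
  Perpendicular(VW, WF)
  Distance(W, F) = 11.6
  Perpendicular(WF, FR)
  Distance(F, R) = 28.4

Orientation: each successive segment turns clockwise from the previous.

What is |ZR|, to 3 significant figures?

27.3

VW is perpendicular to WF, so WF runs at 84.1°; with |WF| = 11.6, F = (-29.8, -28.7). WF ⟂ FR, so FR runs at -5.90°; with |FR| = 28.4, R = (-1.55, -31.6). Then |ZR| = |R − Z| = 27.3.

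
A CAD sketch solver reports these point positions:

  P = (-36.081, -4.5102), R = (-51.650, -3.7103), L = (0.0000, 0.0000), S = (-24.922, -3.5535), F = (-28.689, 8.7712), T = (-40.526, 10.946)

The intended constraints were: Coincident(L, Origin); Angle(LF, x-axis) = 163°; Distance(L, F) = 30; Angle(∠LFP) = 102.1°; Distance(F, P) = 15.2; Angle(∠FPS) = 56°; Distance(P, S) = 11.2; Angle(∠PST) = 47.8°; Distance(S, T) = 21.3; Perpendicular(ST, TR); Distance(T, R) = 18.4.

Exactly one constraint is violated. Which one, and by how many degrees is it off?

Perpendicular(ST, TR) — off by 5.70°.

L = (0.00, 0.00) ✓; LF at 163.0° ✓; |LF| = 30.00 ✓; ∠LFP = 102.1° ✓; |FP| = 15.20 ✓; ∠FPS = 56.00° ✓; |PS| = 11.20 ✓; ∠PST = 47.80° ✓; |ST| = 21.30 ✓; ∠(ST, TR) = 95.70° ✗; |TR| = 18.40 ✓.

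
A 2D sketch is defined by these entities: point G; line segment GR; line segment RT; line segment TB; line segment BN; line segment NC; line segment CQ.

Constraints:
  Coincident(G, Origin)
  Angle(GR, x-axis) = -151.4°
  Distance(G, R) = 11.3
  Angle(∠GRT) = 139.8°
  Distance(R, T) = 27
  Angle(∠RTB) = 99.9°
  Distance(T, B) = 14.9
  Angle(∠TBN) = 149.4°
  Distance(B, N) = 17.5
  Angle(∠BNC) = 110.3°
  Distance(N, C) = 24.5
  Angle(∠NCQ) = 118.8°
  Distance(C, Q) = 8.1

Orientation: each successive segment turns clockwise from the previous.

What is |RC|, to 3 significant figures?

30.9

G is at the origin; GR runs at -151.4° with length 11.3, so R = (-9.92, -5.41). ∠GRT = 139.8° gives RT at 168° from the x-axis; with |RT| = 27.0, T = (-36.4, 0.0199). ∠RTB = 99.9° gives TB at 88.3° from the x-axis; with |TB| = 14.9, B = (-35.9, 14.9). ∠TBN = 149.4° gives BN at 57.7° from the x-axis; with |BN| = 17.5, N = (-26.6, 29.7). ∠BNC = 110.3° gives NC at -12.0° from the x-axis; with |NC| = 24.5, C = (-2.61, 24.6). Then |RC| = |C − R| = 30.9.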